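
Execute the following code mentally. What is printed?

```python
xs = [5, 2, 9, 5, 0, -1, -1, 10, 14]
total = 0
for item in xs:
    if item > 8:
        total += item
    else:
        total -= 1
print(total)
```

27

item=5: not >8, total = 0-1 = -1
item=2: not >8, total = (-1)-1 = -2
item=9: >8, total = (-2)+9 = 7
item=5: not >8, total = 7-1 = 6
item=0: not >8, total = 6-1 = 5
item=-1: not >8, total = 5-1 = 4
item=-1: not >8, total = 4-1 = 3
item=10: >8, total = 3+10 = 13
item=14: >8, total = 13+14 = 27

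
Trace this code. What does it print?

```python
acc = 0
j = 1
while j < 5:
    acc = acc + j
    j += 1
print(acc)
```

10

j=1: acc = 0+1 = 1
j=2: acc = 1+2 = 3
j=3: acc = 3+3 = 6
j=4: acc = 6+4 = 10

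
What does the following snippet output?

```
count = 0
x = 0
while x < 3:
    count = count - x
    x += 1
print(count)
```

x=0: count = 0-0 = 0
x=1: count = 0-1 = -1
x=2: count = (-1)-2 = -3

-3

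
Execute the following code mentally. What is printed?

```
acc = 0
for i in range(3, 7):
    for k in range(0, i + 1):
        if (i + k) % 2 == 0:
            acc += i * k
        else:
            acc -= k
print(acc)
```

i=3,k=0: odd sum, acc = 0-0 = 0
i=3,k=1: even sum, acc = 0+3 = 3
i=3,k=2: odd sum, acc = 3-2 = 1
i=3,k=3: even sum, acc = 1+9 = 10
i=4,k=0: even sum, acc = 10+0 = 10
i=4,k=1: odd sum, acc = 10-1 = 9
i=4,k=2: even sum, acc = 9+8 = 17
i=4,k=3: odd sum, acc = 17-3 = 14
i=4,k=4: even sum, acc = 14+16 = 30
i=5,k=0: odd sum, acc = 30-0 = 30
i=5,k=1: even sum, acc = 30+5 = 35
i=5,k=2: odd sum, acc = 35-2 = 33
i=5,k=3: even sum, acc = 33+15 = 48
i=5,k=4: odd sum, acc = 48-4 = 44
i=5,k=5: even sum, acc = 44+25 = 69
i=6,k=0: even sum, acc = 69+0 = 69
i=6,k=1: odd sum, acc = 69-1 = 68
i=6,k=2: even sum, acc = 68+12 = 80
i=6,k=3: odd sum, acc = 80-3 = 77
i=6,k=4: even sum, acc = 77+24 = 101
i=6,k=5: odd sum, acc = 101-5 = 96
i=6,k=6: even sum, acc = 96+36 = 132

132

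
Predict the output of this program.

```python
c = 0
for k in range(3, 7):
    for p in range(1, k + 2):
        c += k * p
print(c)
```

k=3,p=1: c = 0+3 = 3
k=3,p=2: c = 3+6 = 9
k=3,p=3: c = 9+9 = 18
k=3,p=4: c = 18+12 = 30
k=4,p=1: c = 30+4 = 34
k=4,p=2: c = 34+8 = 42
k=4,p=3: c = 42+12 = 54
k=4,p=4: c = 54+16 = 70
k=4,p=5: c = 70+20 = 90
k=5,p=1: c = 90+5 = 95
k=5,p=2: c = 95+10 = 105
k=5,p=3: c = 105+15 = 120
k=5,p=4: c = 120+20 = 140
k=5,p=5: c = 140+25 = 165
k=5,p=6: c = 165+30 = 195
k=6,p=1: c = 195+6 = 201
k=6,p=2: c = 201+12 = 213
k=6,p=3: c = 213+18 = 231
k=6,p=4: c = 231+24 = 255
k=6,p=5: c = 255+30 = 285
k=6,p=6: c = 285+36 = 321
k=6,p=7: c = 321+42 = 363

363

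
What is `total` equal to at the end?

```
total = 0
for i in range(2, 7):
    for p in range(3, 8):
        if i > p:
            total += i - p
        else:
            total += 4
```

i=2,p=3: not 2>3, total = 0+4 = 4
i=2,p=4: not 2>4, total = 4+4 = 8
i=2,p=5: not 2>5, total = 8+4 = 12
i=2,p=6: not 2>6, total = 12+4 = 16
i=2,p=7: not 2>7, total = 16+4 = 20
i=3,p=3: not 3>3, total = 20+4 = 24
i=3,p=4: not 3>4, total = 24+4 = 28
i=3,p=5: not 3>5, total = 28+4 = 32
i=3,p=6: not 3>6, total = 32+4 = 36
i=3,p=7: not 3>7, total = 36+4 = 40
i=4,p=3: 4>3, total = 40+1 = 41
i=4,p=4: not 4>4, total = 41+4 = 45
i=4,p=5: not 4>5, total = 45+4 = 49
i=4,p=6: not 4>6, total = 49+4 = 53
i=4,p=7: not 4>7, total = 53+4 = 57
i=5,p=3: 5>3, total = 57+2 = 59
i=5,p=4: 5>4, total = 59+1 = 60
i=5,p=5: not 5>5, total = 60+4 = 64
i=5,p=6: not 5>6, total = 64+4 = 68
i=5,p=7: not 5>7, total = 68+4 = 72
i=6,p=3: 6>3, total = 72+3 = 75
i=6,p=4: 6>4, total = 75+2 = 77
i=6,p=5: 6>5, total = 77+1 = 78
i=6,p=6: not 6>6, total = 78+4 = 82
i=6,p=7: not 6>7, total = 82+4 = 86

86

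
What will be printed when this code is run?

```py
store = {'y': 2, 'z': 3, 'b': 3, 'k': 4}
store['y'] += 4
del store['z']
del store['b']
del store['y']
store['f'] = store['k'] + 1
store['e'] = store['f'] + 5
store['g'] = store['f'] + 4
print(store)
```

{'k': 4, 'f': 5, 'e': 10, 'g': 9}

store['y'] = 2+4 = 6 → {'y': 6, 'z': 3, 'b': 3, 'k': 4}
del 'z' → {'y': 6, 'b': 3, 'k': 4}
del 'b' → {'y': 6, 'k': 4}
del 'y' → {'k': 4}
store['f'] = store['k']+1 = 5 → {'k': 4, 'f': 5}
store['e'] = store['f']+5 = 10 → {'k': 4, 'f': 5, 'e': 10}
store['g'] = store['f']+4 = 9 → {'k': 4, 'f': 5, 'e': 10, 'g': 9}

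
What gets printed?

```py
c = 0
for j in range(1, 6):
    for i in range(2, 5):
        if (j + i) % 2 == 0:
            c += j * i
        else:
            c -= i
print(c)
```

39

j=1,i=2: odd sum, c = 0-2 = -2
j=1,i=3: even sum, c = (-2)+3 = 1
j=1,i=4: odd sum, c = 1-4 = -3
j=2,i=2: even sum, c = (-3)+4 = 1
j=2,i=3: odd sum, c = 1-3 = -2
j=2,i=4: even sum, c = (-2)+8 = 6
j=3,i=2: odd sum, c = 6-2 = 4
j=3,i=3: even sum, c = 4+9 = 13
j=3,i=4: odd sum, c = 13-4 = 9
j=4,i=2: even sum, c = 9+8 = 17
j=4,i=3: odd sum, c = 17-3 = 14
j=4,i=4: even sum, c = 14+16 = 30
j=5,i=2: odd sum, c = 30-2 = 28
j=5,i=3: even sum, c = 28+15 = 43
j=5,i=4: odd sum, c = 43-4 = 39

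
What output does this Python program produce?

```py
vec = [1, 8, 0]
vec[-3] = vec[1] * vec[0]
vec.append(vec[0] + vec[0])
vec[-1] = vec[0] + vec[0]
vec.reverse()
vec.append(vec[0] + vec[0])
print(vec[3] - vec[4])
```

-24

vec[-3] = vec[1]*vec[0] = 8*1 = 8 → [8, 8, 0]
append vec[0]+vec[0] = 8+8 = 16 → [8, 8, 0, 16]
vec[-1] = vec[0]+vec[0] = 8+8 = 16 → [8, 8, 0, 16]
reverse → [16, 0, 8, 8]
append vec[0]+vec[0] = 16+16 = 32 → [16, 0, 8, 8, 32]
vec[3]-vec[4] = 8-32 = -24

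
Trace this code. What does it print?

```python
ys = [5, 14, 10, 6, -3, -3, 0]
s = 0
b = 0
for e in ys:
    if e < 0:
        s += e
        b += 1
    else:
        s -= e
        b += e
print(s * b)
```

-1517

e=5: not <0, s = 0-5 = -5; b=5
e=14: not <0, s = (-5)-14 = -19; b=19
e=10: not <0, s = (-19)-10 = -29; b=29
e=6: not <0, s = (-29)-6 = -35; b=35
e=-3: <0, s = (-35)+(-3) = -38; b=36
e=-3: <0, s = (-38)+(-3) = -41; b=37
e=0: not <0, s = (-41)-0 = -41; b=37
s*b = (-41)*37 = -1517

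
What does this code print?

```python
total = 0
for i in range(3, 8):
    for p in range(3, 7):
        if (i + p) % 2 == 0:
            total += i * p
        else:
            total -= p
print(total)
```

174

i=3,p=3: even sum, total = 0+9 = 9
i=3,p=4: odd sum, total = 9-4 = 5
i=3,p=5: even sum, total = 5+15 = 20
i=3,p=6: odd sum, total = 20-6 = 14
i=4,p=3: odd sum, total = 14-3 = 11
i=4,p=4: even sum, total = 11+16 = 27
i=4,p=5: odd sum, total = 27-5 = 22
i=4,p=6: even sum, total = 22+24 = 46
i=5,p=3: even sum, total = 46+15 = 61
i=5,p=4: odd sum, total = 61-4 = 57
i=5,p=5: even sum, total = 57+25 = 82
i=5,p=6: odd sum, total = 82-6 = 76
i=6,p=3: odd sum, total = 76-3 = 73
i=6,p=4: even sum, total = 73+24 = 97
i=6,p=5: odd sum, total = 97-5 = 92
i=6,p=6: even sum, total = 92+36 = 128
i=7,p=3: even sum, total = 128+21 = 149
i=7,p=4: odd sum, total = 149-4 = 145
i=7,p=5: even sum, total = 145+35 = 180
i=7,p=6: odd sum, total = 180-6 = 174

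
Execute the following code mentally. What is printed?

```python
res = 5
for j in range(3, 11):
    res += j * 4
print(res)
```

213

j=3: res = 5+3*4 = 17
j=4: res = 17+4*4 = 33
j=5: res = 33+5*4 = 53
j=6: res = 53+6*4 = 77
j=7: res = 77+7*4 = 105
j=8: res = 105+8*4 = 137
j=9: res = 137+9*4 = 173
j=10: res = 173+10*4 = 213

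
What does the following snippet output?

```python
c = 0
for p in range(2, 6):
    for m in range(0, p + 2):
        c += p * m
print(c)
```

207

p=2,m=0: c = 0+0 = 0
p=2,m=1: c = 0+2 = 2
p=2,m=2: c = 2+4 = 6
p=2,m=3: c = 6+6 = 12
p=3,m=0: c = 12+0 = 12
p=3,m=1: c = 12+3 = 15
p=3,m=2: c = 15+6 = 21
p=3,m=3: c = 21+9 = 30
p=3,m=4: c = 30+12 = 42
p=4,m=0: c = 42+0 = 42
p=4,m=1: c = 42+4 = 46
p=4,m=2: c = 46+8 = 54
p=4,m=3: c = 54+12 = 66
p=4,m=4: c = 66+16 = 82
p=4,m=5: c = 82+20 = 102
p=5,m=0: c = 102+0 = 102
p=5,m=1: c = 102+5 = 107
p=5,m=2: c = 107+10 = 117
p=5,m=3: c = 117+15 = 132
p=5,m=4: c = 132+20 = 152
p=5,m=5: c = 152+25 = 177
p=5,m=6: c = 177+30 = 207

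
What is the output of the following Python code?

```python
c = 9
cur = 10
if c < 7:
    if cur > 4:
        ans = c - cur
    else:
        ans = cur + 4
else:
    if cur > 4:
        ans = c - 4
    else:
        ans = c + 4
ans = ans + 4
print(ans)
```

9

c=9, cur=10
c < 7 is False; cur > 4 is True
→ ans = c - 4 = 5
ans = 5+4 = 9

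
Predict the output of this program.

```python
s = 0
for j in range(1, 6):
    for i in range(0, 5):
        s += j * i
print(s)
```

j=1,i=0: s = 0+0 = 0
j=1,i=1: s = 0+1 = 1
j=1,i=2: s = 1+2 = 3
j=1,i=3: s = 3+3 = 6
j=1,i=4: s = 6+4 = 10
j=2,i=0: s = 10+0 = 10
j=2,i=1: s = 10+2 = 12
j=2,i=2: s = 12+4 = 16
j=2,i=3: s = 16+6 = 22
j=2,i=4: s = 22+8 = 30
j=3,i=0: s = 30+0 = 30
j=3,i=1: s = 30+3 = 33
j=3,i=2: s = 33+6 = 39
j=3,i=3: s = 39+9 = 48
j=3,i=4: s = 48+12 = 60
j=4,i=0: s = 60+0 = 60
j=4,i=1: s = 60+4 = 64
j=4,i=2: s = 64+8 = 72
j=4,i=3: s = 72+12 = 84
j=4,i=4: s = 84+16 = 100
j=5,i=0: s = 100+0 = 100
j=5,i=1: s = 100+5 = 105
j=5,i=2: s = 105+10 = 115
j=5,i=3: s = 115+15 = 130
j=5,i=4: s = 130+20 = 150

150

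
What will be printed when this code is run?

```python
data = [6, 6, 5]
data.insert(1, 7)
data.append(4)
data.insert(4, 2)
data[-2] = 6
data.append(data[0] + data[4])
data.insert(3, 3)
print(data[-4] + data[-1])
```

17

insert 7 at 1 → [6, 7, 6, 5]
append 4 → [6, 7, 6, 5, 4]
insert 2 at 4 → [6, 7, 6, 5, 2, 4]
data[-2] = 6 → [6, 7, 6, 5, 6, 4]
append data[0]+data[4] = 6+6 = 12 → [6, 7, 6, 5, 6, 4, 12]
insert 3 at 3 → [6, 7, 6, 3, 5, 6, 4, 12]
data[-4]+data[-1] = 5+12 = 17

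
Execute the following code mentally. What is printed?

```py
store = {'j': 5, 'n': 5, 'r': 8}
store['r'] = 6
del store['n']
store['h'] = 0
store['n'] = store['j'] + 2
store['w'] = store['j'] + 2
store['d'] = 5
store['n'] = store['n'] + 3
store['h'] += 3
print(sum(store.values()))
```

36

store['r'] = 6 → {'j': 5, 'n': 5, 'r': 6}
del 'n' → {'j': 5, 'r': 6}
store['h'] = 0 → {'j': 5, 'r': 6, 'h': 0}
store['n'] = store['j']+2 = 7 → {'j': 5, 'r': 6, 'h': 0, 'n': 7}
store['w'] = store['j']+2 = 7 → {'j': 5, 'r': 6, 'h': 0, 'n': 7, 'w': 7}
store['d'] = 5 → {'j': 5, 'r': 6, 'h': 0, 'n': 7, 'w': 7, 'd': 5}
store['n'] = store['n']+3 = 10 → {'j': 5, 'r': 6, 'h': 0, 'n': 10, 'w': 7, 'd': 5}
store['h'] = 0+3 = 3 → {'j': 5, 'r': 6, 'h': 3, 'n': 10, 'w': 7, 'd': 5}
sum of values = 36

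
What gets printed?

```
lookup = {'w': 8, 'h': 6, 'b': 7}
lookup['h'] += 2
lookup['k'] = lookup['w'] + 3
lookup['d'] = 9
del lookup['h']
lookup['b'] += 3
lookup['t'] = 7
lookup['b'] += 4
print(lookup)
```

{'w': 8, 'b': 14, 'k': 11, 'd': 9, 't': 7}

lookup['h'] = 6+2 = 8 → {'w': 8, 'h': 8, 'b': 7}
lookup['k'] = lookup['w']+3 = 11 → {'w': 8, 'h': 8, 'b': 7, 'k': 11}
lookup['d'] = 9 → {'w': 8, 'h': 8, 'b': 7, 'k': 11, 'd': 9}
del 'h' → {'w': 8, 'b': 7, 'k': 11, 'd': 9}
lookup['b'] = 7+3 = 10 → {'w': 8, 'b': 10, 'k': 11, 'd': 9}
lookup['t'] = 7 → {'w': 8, 'b': 10, 'k': 11, 'd': 9, 't': 7}
lookup['b'] = 10+4 = 14 → {'w': 8, 'b': 14, 'k': 11, 'd': 9, 't': 7}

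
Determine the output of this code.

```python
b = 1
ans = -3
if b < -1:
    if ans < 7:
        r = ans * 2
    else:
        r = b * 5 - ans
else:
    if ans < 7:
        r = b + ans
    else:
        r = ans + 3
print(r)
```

-2

b=1, ans=-3
b < -1 is False; ans < 7 is True
→ r = b + ans = -2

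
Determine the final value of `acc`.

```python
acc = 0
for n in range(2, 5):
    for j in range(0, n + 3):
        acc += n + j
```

102

n=2,j=0: acc = 0+2 = 2
n=2,j=1: acc = 2+3 = 5
n=2,j=2: acc = 5+4 = 9
n=2,j=3: acc = 9+5 = 14
n=2,j=4: acc = 14+6 = 20
n=3,j=0: acc = 20+3 = 23
n=3,j=1: acc = 23+4 = 27
n=3,j=2: acc = 27+5 = 32
n=3,j=3: acc = 32+6 = 38
n=3,j=4: acc = 38+7 = 45
n=3,j=5: acc = 45+8 = 53
n=4,j=0: acc = 53+4 = 57
n=4,j=1: acc = 57+5 = 62
n=4,j=2: acc = 62+6 = 68
n=4,j=3: acc = 68+7 = 75
n=4,j=4: acc = 75+8 = 83
n=4,j=5: acc = 83+9 = 92
n=4,j=6: acc = 92+10 = 102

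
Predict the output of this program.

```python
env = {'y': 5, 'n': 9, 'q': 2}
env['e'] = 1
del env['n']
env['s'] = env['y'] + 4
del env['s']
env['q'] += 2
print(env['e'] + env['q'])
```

5

env['e'] = 1 → {'y': 5, 'n': 9, 'q': 2, 'e': 1}
del 'n' → {'y': 5, 'q': 2, 'e': 1}
env['s'] = env['y']+4 = 9 → {'y': 5, 'q': 2, 'e': 1, 's': 9}
del 's' → {'y': 5, 'q': 2, 'e': 1}
env['q'] = 2+2 = 4 → {'y': 5, 'q': 4, 'e': 1}
env['e']+env['q'] = 1+4 = 5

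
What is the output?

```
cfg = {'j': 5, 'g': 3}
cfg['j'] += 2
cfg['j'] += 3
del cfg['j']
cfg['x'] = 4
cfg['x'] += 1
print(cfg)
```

{'g': 3, 'x': 5}

cfg['j'] = 5+2 = 7 → {'j': 7, 'g': 3}
cfg['j'] = 7+3 = 10 → {'j': 10, 'g': 3}
del 'j' → {'g': 3}
cfg['x'] = 4 → {'g': 3, 'x': 4}
cfg['x'] = 4+1 = 5 → {'g': 3, 'x': 5}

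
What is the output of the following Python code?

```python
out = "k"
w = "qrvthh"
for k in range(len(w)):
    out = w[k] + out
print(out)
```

hhtvrqk

k=0: prepend 'q' → 'qk'
k=1: prepend 'r' → 'rqk'
k=2: prepend 'v' → 'vrqk'
k=3: prepend 't' → 'tvrqk'
k=4: prepend 'h' → 'htvrqk'
k=5: prepend 'h' → 'hhtvrqk'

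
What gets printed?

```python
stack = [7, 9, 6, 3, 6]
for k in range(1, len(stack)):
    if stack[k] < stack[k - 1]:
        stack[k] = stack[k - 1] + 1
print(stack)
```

[7, 9, 10, 11, 12]

k=1: 9>=7, unchanged → [7, 9, 6, 3, 6]
k=2: 6<9, stack[2] = 9+1 = 10 → [7, 9, 10, 3, 6]
k=3: 3<10, stack[3] = 10+1 = 11 → [7, 9, 10, 11, 6]
k=4: 6<11, stack[4] = 11+1 = 12 → [7, 9, 10, 11, 12]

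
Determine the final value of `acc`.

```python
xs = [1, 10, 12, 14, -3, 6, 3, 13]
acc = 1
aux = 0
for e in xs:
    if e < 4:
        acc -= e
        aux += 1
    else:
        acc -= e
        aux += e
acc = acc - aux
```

e=1: <4, acc = 1-1 = 0; aux=1
e=10: not <4, acc = 0-10 = -10; aux=11
e=12: not <4, acc = (-10)-12 = -22; aux=23
e=14: not <4, acc = (-22)-14 = -36; aux=37
e=-3: <4, acc = (-36)-(-3) = -33; aux=38
e=6: not <4, acc = (-33)-6 = -39; aux=44
e=3: <4, acc = (-39)-3 = -42; aux=45
e=13: not <4, acc = (-42)-13 = -55; aux=58
acc-aux = (-55)-58 = -113

-113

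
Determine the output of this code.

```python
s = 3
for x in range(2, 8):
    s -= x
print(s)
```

x=2: s = 3-2 = 1
x=3: s = 1-3 = -2
x=4: s = (-2)-4 = -6
x=5: s = (-6)-5 = -11
x=6: s = (-11)-6 = -17
x=7: s = (-17)-7 = -24

-24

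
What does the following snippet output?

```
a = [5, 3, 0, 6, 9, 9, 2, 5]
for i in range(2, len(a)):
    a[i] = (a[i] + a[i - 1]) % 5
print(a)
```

i=2: a[2] = (0+3)%5 = 3 → [5, 3, 3, 6, 9, 9, 2, 5]
i=3: a[3] = (6+3)%5 = 4 → [5, 3, 3, 4, 9, 9, 2, 5]
i=4: a[4] = (9+4)%5 = 3 → [5, 3, 3, 4, 3, 9, 2, 5]
i=5: a[5] = (9+3)%5 = 2 → [5, 3, 3, 4, 3, 2, 2, 5]
i=6: a[6] = (2+2)%5 = 4 → [5, 3, 3, 4, 3, 2, 4, 5]
i=7: a[7] = (5+4)%5 = 4 → [5, 3, 3, 4, 3, 2, 4, 4]

[5, 3, 3, 4, 3, 2, 4, 4]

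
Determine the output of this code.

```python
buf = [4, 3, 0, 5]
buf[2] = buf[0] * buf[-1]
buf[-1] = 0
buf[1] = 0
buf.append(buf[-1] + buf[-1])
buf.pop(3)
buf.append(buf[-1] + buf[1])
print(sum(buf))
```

buf[2] = buf[0]*buf[-1] = 4*5 = 20 → [4, 3, 20, 5]
buf[-1] = 0 → [4, 3, 20, 0]
buf[1] = 0 → [4, 0, 20, 0]
append buf[-1]+buf[-1] = 0+0 = 0 → [4, 0, 20, 0, 0]
pop(3) removes 0 → [4, 0, 20, 0]
append buf[-1]+buf[1] = 0+0 = 0 → [4, 0, 20, 0, 0]
sum = 24

24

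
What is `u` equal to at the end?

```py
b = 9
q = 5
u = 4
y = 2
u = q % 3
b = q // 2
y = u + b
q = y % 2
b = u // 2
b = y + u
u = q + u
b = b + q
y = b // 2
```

u = 5%3 = 2
b = 5//2 = 2
y = 2+2 = 4
q = 4%2 = 0
b = 2//2 = 1
b = 4+2 = 6
u = 0+2 = 2
b = 6+0 = 6
y = 6//2 = 3

2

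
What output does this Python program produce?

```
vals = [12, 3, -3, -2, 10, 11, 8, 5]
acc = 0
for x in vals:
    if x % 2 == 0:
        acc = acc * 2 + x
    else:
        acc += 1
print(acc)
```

135

x=12: even, acc = 0*2+12 = 12
x=3: not even, acc = 12+1 = 13
x=-3: not even, acc = 13+1 = 14
x=-2: even, acc = 14*2+(-2) = 26
x=10: even, acc = 26*2+10 = 62
x=11: not even, acc = 62+1 = 63
x=8: even, acc = 63*2+8 = 134
x=5: not even, acc = 134+1 = 135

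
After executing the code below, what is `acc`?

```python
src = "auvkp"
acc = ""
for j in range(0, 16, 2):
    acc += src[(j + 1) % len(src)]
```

'ukavpuka'

j=0: add src[1]='u' → 'u'
j=2: add src[3]='k' → 'uk'
j=4: add src[0]='a' → 'uka'
j=6: add src[2]='v' → 'ukav'
j=8: add src[4]='p' → 'ukavp'
j=10: add src[1]='u' → 'ukavpu'
j=12: add src[3]='k' → 'ukavpuk'
j=14: add src[0]='a' → 'ukavpuka'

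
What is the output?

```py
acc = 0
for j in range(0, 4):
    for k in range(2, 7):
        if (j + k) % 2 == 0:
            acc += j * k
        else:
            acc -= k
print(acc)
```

j=0,k=2: even sum, acc = 0+0 = 0
j=0,k=3: odd sum, acc = 0-3 = -3
j=0,k=4: even sum, acc = (-3)+0 = -3
j=0,k=5: odd sum, acc = (-3)-5 = -8
j=0,k=6: even sum, acc = (-8)+0 = -8
j=1,k=2: odd sum, acc = (-8)-2 = -10
j=1,k=3: even sum, acc = (-10)+3 = -7
j=1,k=4: odd sum, acc = (-7)-4 = -11
j=1,k=5: even sum, acc = (-11)+5 = -6
j=1,k=6: odd sum, acc = (-6)-6 = -12
j=2,k=2: even sum, acc = (-12)+4 = -8
j=2,k=3: odd sum, acc = (-8)-3 = -11
j=2,k=4: even sum, acc = (-11)+8 = -3
j=2,k=5: odd sum, acc = (-3)-5 = -8
j=2,k=6: even sum, acc = (-8)+12 = 4
j=3,k=2: odd sum, acc = 4-2 = 2
j=3,k=3: even sum, acc = 2+9 = 11
j=3,k=4: odd sum, acc = 11-4 = 7
j=3,k=5: even sum, acc = 7+15 = 22
j=3,k=6: odd sum, acc = 22-6 = 16

16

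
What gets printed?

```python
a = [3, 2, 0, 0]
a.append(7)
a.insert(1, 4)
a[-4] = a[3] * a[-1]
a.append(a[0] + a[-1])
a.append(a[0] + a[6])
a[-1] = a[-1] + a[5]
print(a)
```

append 7 → [3, 2, 0, 0, 7]
insert 4 at 1 → [3, 4, 2, 0, 0, 7]
a[-4] = a[3]*a[-1] = 0*7 = 0 → [3, 4, 0, 0, 0, 7]
append a[0]+a[-1] = 3+7 = 10 → [3, 4, 0, 0, 0, 7, 10]
append a[0]+a[6] = 3+10 = 13 → [3, 4, 0, 0, 0, 7, 10, 13]
a[-1] = a[-1]+a[5] = 13+7 = 20 → [3, 4, 0, 0, 0, 7, 10, 20]

[3, 4, 0, 0, 0, 7, 10, 20]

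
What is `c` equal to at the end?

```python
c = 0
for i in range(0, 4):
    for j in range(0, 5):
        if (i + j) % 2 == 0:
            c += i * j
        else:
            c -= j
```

8

i=0,j=0: even sum, c = 0+0 = 0
i=0,j=1: odd sum, c = 0-1 = -1
i=0,j=2: even sum, c = (-1)+0 = -1
i=0,j=3: odd sum, c = (-1)-3 = -4
i=0,j=4: even sum, c = (-4)+0 = -4
i=1,j=0: odd sum, c = (-4)-0 = -4
i=1,j=1: even sum, c = (-4)+1 = -3
i=1,j=2: odd sum, c = (-3)-2 = -5
i=1,j=3: even sum, c = (-5)+3 = -2
i=1,j=4: odd sum, c = (-2)-4 = -6
i=2,j=0: even sum, c = (-6)+0 = -6
i=2,j=1: odd sum, c = (-6)-1 = -7
i=2,j=2: even sum, c = (-7)+4 = -3
i=2,j=3: odd sum, c = (-3)-3 = -6
i=2,j=4: even sum, c = (-6)+8 = 2
i=3,j=0: odd sum, c = 2-0 = 2
i=3,j=1: even sum, c = 2+3 = 5
i=3,j=2: odd sum, c = 5-2 = 3
i=3,j=3: even sum, c = 3+9 = 12
i=3,j=4: odd sum, c = 12-4 = 8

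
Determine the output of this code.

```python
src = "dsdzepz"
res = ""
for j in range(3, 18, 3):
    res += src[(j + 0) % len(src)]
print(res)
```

zzdps

j=3: add src[3]='z' → 'z'
j=6: add src[6]='z' → 'zz'
j=9: add src[2]='d' → 'zzd'
j=12: add src[5]='p' → 'zzdp'
j=15: add src[1]='s' → 'zzdps'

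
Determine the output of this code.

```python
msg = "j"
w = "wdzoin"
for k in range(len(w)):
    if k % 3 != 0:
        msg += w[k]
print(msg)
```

jdzin

k=0: skip
k=1: add 'd' → 'jd'
k=2: add 'z' → 'jdz'
k=3: skip
k=4: add 'i' → 'jdzi'
k=5: add 'n' → 'jdzin'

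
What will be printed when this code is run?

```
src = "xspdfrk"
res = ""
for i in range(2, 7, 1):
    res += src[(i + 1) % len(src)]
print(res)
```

i=2: add src[3]='d' → 'd'
i=3: add src[4]='f' → 'df'
i=4: add src[5]='r' → 'dfr'
i=5: add src[6]='k' → 'dfrk'
i=6: add src[0]='x' → 'dfrkx'

dfrkx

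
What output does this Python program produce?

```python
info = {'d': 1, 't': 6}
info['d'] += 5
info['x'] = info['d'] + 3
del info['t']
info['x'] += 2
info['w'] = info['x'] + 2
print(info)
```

info['d'] = 1+5 = 6 → {'d': 6, 't': 6}
info['x'] = info['d']+3 = 9 → {'d': 6, 't': 6, 'x': 9}
del 't' → {'d': 6, 'x': 9}
info['x'] = 9+2 = 11 → {'d': 6, 'x': 11}
info['w'] = info['x']+2 = 13 → {'d': 6, 'x': 11, 'w': 13}

{'d': 6, 'x': 11, 'w': 13}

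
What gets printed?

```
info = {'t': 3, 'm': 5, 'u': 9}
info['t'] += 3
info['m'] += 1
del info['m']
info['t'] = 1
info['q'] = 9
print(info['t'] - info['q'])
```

info['t'] = 3+3 = 6 → {'t': 6, 'm': 5, 'u': 9}
info['m'] = 5+1 = 6 → {'t': 6, 'm': 6, 'u': 9}
del 'm' → {'t': 6, 'u': 9}
info['t'] = 1 → {'t': 1, 'u': 9}
info['q'] = 9 → {'t': 1, 'u': 9, 'q': 9}
info['t']-info['q'] = 1-9 = -8

-8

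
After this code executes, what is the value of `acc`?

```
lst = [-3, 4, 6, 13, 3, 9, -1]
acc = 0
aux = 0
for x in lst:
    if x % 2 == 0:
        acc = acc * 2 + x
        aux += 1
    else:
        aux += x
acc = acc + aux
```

x=-3: not even; aux=-3
x=4: even, acc = 0*2+4 = 4; aux=-2
x=6: even, acc = 4*2+6 = 14; aux=-1
x=13: not even; aux=12
x=3: not even; aux=15
x=9: not even; aux=24
x=-1: not even; aux=23
acc+aux = 14+23 = 37

37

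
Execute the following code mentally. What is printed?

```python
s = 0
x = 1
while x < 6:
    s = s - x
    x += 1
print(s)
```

x=1: s = 0-1 = -1
x=2: s = (-1)-2 = -3
x=3: s = (-3)-3 = -6
x=4: s = (-6)-4 = -10
x=5: s = (-10)-5 = -15

-15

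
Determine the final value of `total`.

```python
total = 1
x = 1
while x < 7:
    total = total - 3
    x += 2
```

-8

x=1: total = 1-3 = -2
x=3: total = (-2)-3 = -5
x=5: total = (-5)-3 = -8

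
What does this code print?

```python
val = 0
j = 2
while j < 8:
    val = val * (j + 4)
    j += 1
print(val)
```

j=2: val = 0*6 = 0
j=3: val = 0*7 = 0
j=4: val = 0*8 = 0
j=5: val = 0*9 = 0
j=6: val = 0*10 = 0
j=7: val = 0*11 = 0

0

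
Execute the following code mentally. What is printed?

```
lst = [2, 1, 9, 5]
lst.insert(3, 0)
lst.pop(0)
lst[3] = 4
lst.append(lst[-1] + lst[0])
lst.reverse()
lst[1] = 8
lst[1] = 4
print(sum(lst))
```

insert 0 at 3 → [2, 1, 9, 0, 5]
pop(0) removes 2 → [1, 9, 0, 5]
lst[3] = 4 → [1, 9, 0, 4]
append lst[-1]+lst[0] = 4+1 = 5 → [1, 9, 0, 4, 5]
reverse → [5, 4, 0, 9, 1]
lst[1] = 8 → [5, 8, 0, 9, 1]
lst[1] = 4 → [5, 4, 0, 9, 1]
sum = 19

19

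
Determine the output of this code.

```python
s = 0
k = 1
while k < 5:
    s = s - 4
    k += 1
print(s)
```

k=1: s = 0-4 = -4
k=2: s = (-4)-4 = -8
k=3: s = (-8)-4 = -12
k=4: s = (-12)-4 = -16

-16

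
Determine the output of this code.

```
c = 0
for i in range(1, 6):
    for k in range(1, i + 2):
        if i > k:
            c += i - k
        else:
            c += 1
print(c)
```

i=1,k=1: not 1>1, c = 0+1 = 1
i=1,k=2: not 1>2, c = 1+1 = 2
i=2,k=1: 2>1, c = 2+1 = 3
i=2,k=2: not 2>2, c = 3+1 = 4
i=2,k=3: not 2>3, c = 4+1 = 5
i=3,k=1: 3>1, c = 5+2 = 7
i=3,k=2: 3>2, c = 7+1 = 8
i=3,k=3: not 3>3, c = 8+1 = 9
i=3,k=4: not 3>4, c = 9+1 = 10
i=4,k=1: 4>1, c = 10+3 = 13
i=4,k=2: 4>2, c = 13+2 = 15
i=4,k=3: 4>3, c = 15+1 = 16
i=4,k=4: not 4>4, c = 16+1 = 17
i=4,k=5: not 4>5, c = 17+1 = 18
i=5,k=1: 5>1, c = 18+4 = 22
i=5,k=2: 5>2, c = 22+3 = 25
i=5,k=3: 5>3, c = 25+2 = 27
i=5,k=4: 5>4, c = 27+1 = 28
i=5,k=5: not 5>5, c = 28+1 = 29
i=5,k=6: not 5>6, c = 29+1 = 30

30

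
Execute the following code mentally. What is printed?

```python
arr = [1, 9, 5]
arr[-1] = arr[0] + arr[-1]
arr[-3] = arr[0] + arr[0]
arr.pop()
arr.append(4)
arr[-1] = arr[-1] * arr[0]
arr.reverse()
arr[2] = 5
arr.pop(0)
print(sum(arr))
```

14

arr[-1] = arr[0]+arr[-1] = 1+5 = 6 → [1, 9, 6]
arr[-3] = arr[0]+arr[0] = 1+1 = 2 → [2, 9, 6]
pop() removes 6 → [2, 9]
append 4 → [2, 9, 4]
arr[-1] = arr[-1]*arr[0] = 4*2 = 8 → [2, 9, 8]
reverse → [8, 9, 2]
arr[2] = 5 → [8, 9, 5]
pop(0) removes 8 → [9, 5]
sum = 14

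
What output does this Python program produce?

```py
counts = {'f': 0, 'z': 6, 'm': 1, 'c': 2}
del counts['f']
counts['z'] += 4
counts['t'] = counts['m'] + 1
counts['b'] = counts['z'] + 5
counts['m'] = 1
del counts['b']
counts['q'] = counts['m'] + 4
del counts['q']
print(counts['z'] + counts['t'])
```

del 'f' → {'z': 6, 'm': 1, 'c': 2}
counts['z'] = 6+4 = 10 → {'z': 10, 'm': 1, 'c': 2}
counts['t'] = counts['m']+1 = 2 → {'z': 10, 'm': 1, 'c': 2, 't': 2}
counts['b'] = counts['z']+5 = 15 → {'z': 10, 'm': 1, 'c': 2, 't': 2, 'b': 15}
counts['m'] = 1 → {'z': 10, 'm': 1, 'c': 2, 't': 2, 'b': 15}
del 'b' → {'z': 10, 'm': 1, 'c': 2, 't': 2}
counts['q'] = counts['m']+4 = 5 → {'z': 10, 'm': 1, 'c': 2, 't': 2, 'q': 5}
del 'q' → {'z': 10, 'm': 1, 'c': 2, 't': 2}
counts['z']+counts['t'] = 10+2 = 12

12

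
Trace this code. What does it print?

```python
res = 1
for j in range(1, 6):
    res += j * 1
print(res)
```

j=1: res = 1+1*1 = 2
j=2: res = 2+2*1 = 4
j=3: res = 4+3*1 = 7
j=4: res = 7+4*1 = 11
j=5: res = 11+5*1 = 16

16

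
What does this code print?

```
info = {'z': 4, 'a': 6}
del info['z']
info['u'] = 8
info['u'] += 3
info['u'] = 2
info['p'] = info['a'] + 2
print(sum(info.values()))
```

16

del 'z' → {'a': 6}
info['u'] = 8 → {'a': 6, 'u': 8}
info['u'] = 8+3 = 11 → {'a': 6, 'u': 11}
info['u'] = 2 → {'a': 6, 'u': 2}
info['p'] = info['a']+2 = 8 → {'a': 6, 'u': 2, 'p': 8}
sum of values = 16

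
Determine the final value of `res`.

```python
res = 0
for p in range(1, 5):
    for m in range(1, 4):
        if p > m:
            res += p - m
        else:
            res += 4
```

34

p=1,m=1: not 1>1, res = 0+4 = 4
p=1,m=2: not 1>2, res = 4+4 = 8
p=1,m=3: not 1>3, res = 8+4 = 12
p=2,m=1: 2>1, res = 12+1 = 13
p=2,m=2: not 2>2, res = 13+4 = 17
p=2,m=3: not 2>3, res = 17+4 = 21
p=3,m=1: 3>1, res = 21+2 = 23
p=3,m=2: 3>2, res = 23+1 = 24
p=3,m=3: not 3>3, res = 24+4 = 28
p=4,m=1: 4>1, res = 28+3 = 31
p=4,m=2: 4>2, res = 31+2 = 33
p=4,m=3: 4>3, res = 33+1 = 34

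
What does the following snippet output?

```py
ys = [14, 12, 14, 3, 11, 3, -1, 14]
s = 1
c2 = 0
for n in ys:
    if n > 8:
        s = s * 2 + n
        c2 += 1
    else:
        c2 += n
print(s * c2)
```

4440

n=14: >8, s = 1*2+14 = 16; c2=1
n=12: >8, s = 16*2+12 = 44; c2=2
n=14: >8, s = 44*2+14 = 102; c2=3
n=3: not >8; c2=6
n=11: >8, s = 102*2+11 = 215; c2=7
n=3: not >8; c2=10
n=-1: not >8; c2=9
n=14: >8, s = 215*2+14 = 444; c2=10
s*c2 = 444*10 = 4440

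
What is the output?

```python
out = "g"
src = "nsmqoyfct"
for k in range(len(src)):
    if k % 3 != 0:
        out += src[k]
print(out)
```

k=0: skip
k=1: add 's' → 'gs'
k=2: add 'm' → 'gsm'
k=3: skip
k=4: add 'o' → 'gsmo'
k=5: add 'y' → 'gsmoy'
k=6: skip
k=7: add 'c' → 'gsmoyc'
k=8: add 't' → 'gsmoyct'

gsmoyct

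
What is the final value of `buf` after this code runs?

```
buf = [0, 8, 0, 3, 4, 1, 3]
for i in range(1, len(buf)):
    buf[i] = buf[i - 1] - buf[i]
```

i=1: buf[1] = 0-8 = -8 → [0, -8, 0, 3, 4, 1, 3]
i=2: buf[2] = (-8)-0 = -8 → [0, -8, -8, 3, 4, 1, 3]
i=3: buf[3] = (-8)-3 = -11 → [0, -8, -8, -11, 4, 1, 3]
i=4: buf[4] = (-11)-4 = -15 → [0, -8, -8, -11, -15, 1, 3]
i=5: buf[5] = (-15)-1 = -16 → [0, -8, -8, -11, -15, -16, 3]
i=6: buf[6] = (-16)-3 = -19 → [0, -8, -8, -11, -15, -16, -19]

[0, -8, -8, -11, -15, -16, -19]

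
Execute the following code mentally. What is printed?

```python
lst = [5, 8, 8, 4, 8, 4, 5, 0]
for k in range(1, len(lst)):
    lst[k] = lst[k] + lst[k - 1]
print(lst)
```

k=1: lst[1] = 8+5 = 13 → [5, 13, 8, 4, 8, 4, 5, 0]
k=2: lst[2] = 8+13 = 21 → [5, 13, 21, 4, 8, 4, 5, 0]
k=3: lst[3] = 4+21 = 25 → [5, 13, 21, 25, 8, 4, 5, 0]
k=4: lst[4] = 8+25 = 33 → [5, 13, 21, 25, 33, 4, 5, 0]
k=5: lst[5] = 4+33 = 37 → [5, 13, 21, 25, 33, 37, 5, 0]
k=6: lst[6] = 5+37 = 42 → [5, 13, 21, 25, 33, 37, 42, 0]
k=7: lst[7] = 0+42 = 42 → [5, 13, 21, 25, 33, 37, 42, 42]

[5, 13, 21, 25, 33, 37, 42, 42]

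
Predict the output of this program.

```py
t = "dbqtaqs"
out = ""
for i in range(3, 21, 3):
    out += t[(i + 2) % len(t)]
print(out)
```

qbadts

i=3: add t[5]='q' → 'q'
i=6: add t[1]='b' → 'qb'
i=9: add t[4]='a' → 'qba'
i=12: add t[0]='d' → 'qbad'
i=15: add t[3]='t' → 'qbadt'
i=18: add t[6]='s' → 'qbadts'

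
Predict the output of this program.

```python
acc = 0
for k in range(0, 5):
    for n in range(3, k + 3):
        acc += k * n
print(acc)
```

k=1,n=3: acc = 0+3 = 3
k=2,n=3: acc = 3+6 = 9
k=2,n=4: acc = 9+8 = 17
k=3,n=3: acc = 17+9 = 26
k=3,n=4: acc = 26+12 = 38
k=3,n=5: acc = 38+15 = 53
k=4,n=3: acc = 53+12 = 65
k=4,n=4: acc = 65+16 = 81
k=4,n=5: acc = 81+20 = 101
k=4,n=6: acc = 101+24 = 125

125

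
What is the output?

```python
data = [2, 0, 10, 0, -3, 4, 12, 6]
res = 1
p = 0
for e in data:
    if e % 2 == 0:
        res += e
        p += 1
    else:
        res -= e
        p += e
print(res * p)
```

e=2: even, res = 1+2 = 3; p=1
e=0: even, res = 3+0 = 3; p=2
e=10: even, res = 3+10 = 13; p=3
e=0: even, res = 13+0 = 13; p=4
e=-3: not even, res = 13-(-3) = 16; p=1
e=4: even, res = 16+4 = 20; p=2
e=12: even, res = 20+12 = 32; p=3
e=6: even, res = 32+6 = 38; p=4
res*p = 38*4 = 152

152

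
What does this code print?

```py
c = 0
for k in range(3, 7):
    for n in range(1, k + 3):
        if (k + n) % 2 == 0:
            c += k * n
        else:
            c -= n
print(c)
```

k=3,n=1: even sum, c = 0+3 = 3
k=3,n=2: odd sum, c = 3-2 = 1
k=3,n=3: even sum, c = 1+9 = 10
k=3,n=4: odd sum, c = 10-4 = 6
k=3,n=5: even sum, c = 6+15 = 21
k=4,n=1: odd sum, c = 21-1 = 20
k=4,n=2: even sum, c = 20+8 = 28
k=4,n=3: odd sum, c = 28-3 = 25
k=4,n=4: even sum, c = 25+16 = 41
k=4,n=5: odd sum, c = 41-5 = 36
k=4,n=6: even sum, c = 36+24 = 60
k=5,n=1: even sum, c = 60+5 = 65
k=5,n=2: odd sum, c = 65-2 = 63
k=5,n=3: even sum, c = 63+15 = 78
k=5,n=4: odd sum, c = 78-4 = 74
k=5,n=5: even sum, c = 74+25 = 99
k=5,n=6: odd sum, c = 99-6 = 93
k=5,n=7: even sum, c = 93+35 = 128
k=6,n=1: odd sum, c = 128-1 = 127
k=6,n=2: even sum, c = 127+12 = 139
k=6,n=3: odd sum, c = 139-3 = 136
k=6,n=4: even sum, c = 136+24 = 160
k=6,n=5: odd sum, c = 160-5 = 155
k=6,n=6: even sum, c = 155+36 = 191
k=6,n=7: odd sum, c = 191-7 = 184
k=6,n=8: even sum, c = 184+48 = 232

232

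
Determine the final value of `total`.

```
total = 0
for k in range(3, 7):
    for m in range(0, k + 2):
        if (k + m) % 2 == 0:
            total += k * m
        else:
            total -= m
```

110

k=3,m=0: odd sum, total = 0-0 = 0
k=3,m=1: even sum, total = 0+3 = 3
k=3,m=2: odd sum, total = 3-2 = 1
k=3,m=3: even sum, total = 1+9 = 10
k=3,m=4: odd sum, total = 10-4 = 6
k=4,m=0: even sum, total = 6+0 = 6
k=4,m=1: odd sum, total = 6-1 = 5
k=4,m=2: even sum, total = 5+8 = 13
k=4,m=3: odd sum, total = 13-3 = 10
k=4,m=4: even sum, total = 10+16 = 26
k=4,m=5: odd sum, total = 26-5 = 21
k=5,m=0: odd sum, total = 21-0 = 21
k=5,m=1: even sum, total = 21+5 = 26
k=5,m=2: odd sum, total = 26-2 = 24
k=5,m=3: even sum, total = 24+15 = 39
k=5,m=4: odd sum, total = 39-4 = 35
k=5,m=5: even sum, total = 35+25 = 60
k=5,m=6: odd sum, total = 60-6 = 54
k=6,m=0: even sum, total = 54+0 = 54
k=6,m=1: odd sum, total = 54-1 = 53
k=6,m=2: even sum, total = 53+12 = 65
k=6,m=3: odd sum, total = 65-3 = 62
k=6,m=4: even sum, total = 62+24 = 86
k=6,m=5: odd sum, total = 86-5 = 81
k=6,m=6: even sum, total = 81+36 = 117
k=6,m=7: odd sum, total = 117-7 = 110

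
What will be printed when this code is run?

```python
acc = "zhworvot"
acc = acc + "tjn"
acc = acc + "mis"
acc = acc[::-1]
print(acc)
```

+ 'tjn' → 'zhworvottjn'
+ 'mis' → 'zhworvottjnmis'
reverse → 'simnjttovrowhz'

simnjttovrowhz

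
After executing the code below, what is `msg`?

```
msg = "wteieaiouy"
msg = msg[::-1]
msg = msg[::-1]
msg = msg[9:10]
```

'y'

reverse → 'yuoiaeietw'
reverse → 'wteieaiouy'
slice [9:10] → 'y'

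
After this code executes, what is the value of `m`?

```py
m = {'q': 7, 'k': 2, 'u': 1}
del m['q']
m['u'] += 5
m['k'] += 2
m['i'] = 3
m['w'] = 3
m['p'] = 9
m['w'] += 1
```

{'k': 4, 'u': 6, 'i': 3, 'w': 4, 'p': 9}

del 'q' → {'k': 2, 'u': 1}
m['u'] = 1+5 = 6 → {'k': 2, 'u': 6}
m['k'] = 2+2 = 4 → {'k': 4, 'u': 6}
m['i'] = 3 → {'k': 4, 'u': 6, 'i': 3}
m['w'] = 3 → {'k': 4, 'u': 6, 'i': 3, 'w': 3}
m['p'] = 9 → {'k': 4, 'u': 6, 'i': 3, 'w': 3, 'p': 9}
m['w'] = 3+1 = 4 → {'k': 4, 'u': 6, 'i': 3, 'w': 4, 'p': 9}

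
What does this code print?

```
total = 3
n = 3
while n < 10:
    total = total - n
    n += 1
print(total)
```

n=3: total = 3-3 = 0
n=4: total = 0-4 = -4
n=5: total = (-4)-5 = -9
n=6: total = (-9)-6 = -15
n=7: total = (-15)-7 = -22
n=8: total = (-22)-8 = -30
n=9: total = (-30)-9 = -39

-39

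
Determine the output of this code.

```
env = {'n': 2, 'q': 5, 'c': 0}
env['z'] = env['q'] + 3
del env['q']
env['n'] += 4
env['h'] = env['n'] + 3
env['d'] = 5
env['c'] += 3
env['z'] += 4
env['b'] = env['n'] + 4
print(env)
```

{'n': 6, 'c': 3, 'z': 12, 'h': 9, 'd': 5, 'b': 10}

env['z'] = env['q']+3 = 8 → {'n': 2, 'q': 5, 'c': 0, 'z': 8}
del 'q' → {'n': 2, 'c': 0, 'z': 8}
env['n'] = 2+4 = 6 → {'n': 6, 'c': 0, 'z': 8}
env['h'] = env['n']+3 = 9 → {'n': 6, 'c': 0, 'z': 8, 'h': 9}
env['d'] = 5 → {'n': 6, 'c': 0, 'z': 8, 'h': 9, 'd': 5}
env['c'] = 0+3 = 3 → {'n': 6, 'c': 3, 'z': 8, 'h': 9, 'd': 5}
env['z'] = 8+4 = 12 → {'n': 6, 'c': 3, 'z': 12, 'h': 9, 'd': 5}
env['b'] = env['n']+4 = 10 → {'n': 6, 'c': 3, 'z': 12, 'h': 9, 'd': 5, 'b': 10}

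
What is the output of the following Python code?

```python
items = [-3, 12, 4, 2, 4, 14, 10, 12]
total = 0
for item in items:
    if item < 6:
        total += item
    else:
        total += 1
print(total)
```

11

item=-3: <6, total = 0+(-3) = -3
item=12: not <6, total = (-3)+1 = -2
item=4: <6, total = (-2)+4 = 2
item=2: <6, total = 2+2 = 4
item=4: <6, total = 4+4 = 8
item=14: not <6, total = 8+1 = 9
item=10: not <6, total = 9+1 = 10
item=12: not <6, total = 10+1 = 11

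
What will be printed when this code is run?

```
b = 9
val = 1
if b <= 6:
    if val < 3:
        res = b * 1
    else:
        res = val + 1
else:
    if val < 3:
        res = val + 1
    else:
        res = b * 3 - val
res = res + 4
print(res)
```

b=9, val=1
b <= 6 is False; val < 3 is True
→ res = val + 1 = 2
res = 2+4 = 6

6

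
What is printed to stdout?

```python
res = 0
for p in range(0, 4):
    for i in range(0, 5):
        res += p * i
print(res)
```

p=0,i=0: res = 0+0 = 0
p=0,i=1: res = 0+0 = 0
p=0,i=2: res = 0+0 = 0
p=0,i=3: res = 0+0 = 0
p=0,i=4: res = 0+0 = 0
p=1,i=0: res = 0+0 = 0
p=1,i=1: res = 0+1 = 1
p=1,i=2: res = 1+2 = 3
p=1,i=3: res = 3+3 = 6
p=1,i=4: res = 6+4 = 10
p=2,i=0: res = 10+0 = 10
p=2,i=1: res = 10+2 = 12
p=2,i=2: res = 12+4 = 16
p=2,i=3: res = 16+6 = 22
p=2,i=4: res = 22+8 = 30
p=3,i=0: res = 30+0 = 30
p=3,i=1: res = 30+3 = 33
p=3,i=2: res = 33+6 = 39
p=3,i=3: res = 39+9 = 48
p=3,i=4: res = 48+12 = 60

60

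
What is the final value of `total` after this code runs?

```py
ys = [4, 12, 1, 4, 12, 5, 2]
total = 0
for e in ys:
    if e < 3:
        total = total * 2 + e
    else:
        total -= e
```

e=4: not <3, total = 0-4 = -4
e=12: not <3, total = (-4)-12 = -16
e=1: <3, total = (-16)*2+1 = -31
e=4: not <3, total = (-31)-4 = -35
e=12: not <3, total = (-35)-12 = -47
e=5: not <3, total = (-47)-5 = -52
e=2: <3, total = (-52)*2+2 = -102

-102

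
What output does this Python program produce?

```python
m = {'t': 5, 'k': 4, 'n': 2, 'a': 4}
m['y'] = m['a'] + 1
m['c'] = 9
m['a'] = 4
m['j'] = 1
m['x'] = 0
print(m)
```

m['y'] = m['a']+1 = 5 → {'t': 5, 'k': 4, 'n': 2, 'a': 4, 'y': 5}
m['c'] = 9 → {'t': 5, 'k': 4, 'n': 2, 'a': 4, 'y': 5, 'c': 9}
m['a'] = 4 → {'t': 5, 'k': 4, 'n': 2, 'a': 4, 'y': 5, 'c': 9}
m['j'] = 1 → {'t': 5, 'k': 4, 'n': 2, 'a': 4, 'y': 5, 'c': 9, 'j': 1}
m['x'] = 0 → {'t': 5, 'k': 4, 'n': 2, 'a': 4, 'y': 5, 'c': 9, 'j': 1, 'x': 0}

{'t': 5, 'k': 4, 'n': 2, 'a': 4, 'y': 5, 'c': 9, 'j': 1, 'x': 0}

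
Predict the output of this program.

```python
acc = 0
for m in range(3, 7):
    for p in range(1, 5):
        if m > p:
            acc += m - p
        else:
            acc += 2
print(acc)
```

39

m=3,p=1: 3>1, acc = 0+2 = 2
m=3,p=2: 3>2, acc = 2+1 = 3
m=3,p=3: not 3>3, acc = 3+2 = 5
m=3,p=4: not 3>4, acc = 5+2 = 7
m=4,p=1: 4>1, acc = 7+3 = 10
m=4,p=2: 4>2, acc = 10+2 = 12
m=4,p=3: 4>3, acc = 12+1 = 13
m=4,p=4: not 4>4, acc = 13+2 = 15
m=5,p=1: 5>1, acc = 15+4 = 19
m=5,p=2: 5>2, acc = 19+3 = 22
m=5,p=3: 5>3, acc = 22+2 = 24
m=5,p=4: 5>4, acc = 24+1 = 25
m=6,p=1: 6>1, acc = 25+5 = 30
m=6,p=2: 6>2, acc = 30+4 = 34
m=6,p=3: 6>3, acc = 34+3 = 37
m=6,p=4: 6>4, acc = 37+2 = 39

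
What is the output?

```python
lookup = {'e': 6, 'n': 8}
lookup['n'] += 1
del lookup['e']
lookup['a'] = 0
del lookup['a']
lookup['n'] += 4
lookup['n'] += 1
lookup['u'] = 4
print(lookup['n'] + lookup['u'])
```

lookup['n'] = 8+1 = 9 → {'e': 6, 'n': 9}
del 'e' → {'n': 9}
lookup['a'] = 0 → {'n': 9, 'a': 0}
del 'a' → {'n': 9}
lookup['n'] = 9+4 = 13 → {'n': 13}
lookup['n'] = 13+1 = 14 → {'n': 14}
lookup['u'] = 4 → {'n': 14, 'u': 4}
lookup['n']+lookup['u'] = 14+4 = 18

18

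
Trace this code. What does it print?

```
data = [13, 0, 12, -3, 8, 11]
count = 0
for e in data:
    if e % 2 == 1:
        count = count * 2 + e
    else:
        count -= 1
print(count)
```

e=13: odd, count = 0*2+13 = 13
e=0: not odd, count = 13-1 = 12
e=12: not odd, count = 12-1 = 11
e=-3: odd, count = 11*2+(-3) = 19
e=8: not odd, count = 19-1 = 18
e=11: odd, count = 18*2+11 = 47

47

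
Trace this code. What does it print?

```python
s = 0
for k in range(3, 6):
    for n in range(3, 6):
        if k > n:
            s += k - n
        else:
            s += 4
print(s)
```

k=3,n=3: not 3>3, s = 0+4 = 4
k=3,n=4: not 3>4, s = 4+4 = 8
k=3,n=5: not 3>5, s = 8+4 = 12
k=4,n=3: 4>3, s = 12+1 = 13
k=4,n=4: not 4>4, s = 13+4 = 17
k=4,n=5: not 4>5, s = 17+4 = 21
k=5,n=3: 5>3, s = 21+2 = 23
k=5,n=4: 5>4, s = 23+1 = 24
k=5,n=5: not 5>5, s = 24+4 = 28

28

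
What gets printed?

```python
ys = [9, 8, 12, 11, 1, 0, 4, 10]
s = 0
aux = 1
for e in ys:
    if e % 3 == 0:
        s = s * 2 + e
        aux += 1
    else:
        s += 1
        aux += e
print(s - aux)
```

e=9: %3==0, s = 0*2+9 = 9; aux=2
e=8: not %3==0, s = 9+1 = 10; aux=10
e=12: %3==0, s = 10*2+12 = 32; aux=11
e=11: not %3==0, s = 32+1 = 33; aux=22
e=1: not %3==0, s = 33+1 = 34; aux=23
e=0: %3==0, s = 34*2+0 = 68; aux=24
e=4: not %3==0, s = 68+1 = 69; aux=28
e=10: not %3==0, s = 69+1 = 70; aux=38
s-aux = 70-38 = 32

32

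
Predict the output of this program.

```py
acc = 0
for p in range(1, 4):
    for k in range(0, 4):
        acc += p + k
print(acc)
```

p=1,k=0: acc = 0+1 = 1
p=1,k=1: acc = 1+2 = 3
p=1,k=2: acc = 3+3 = 6
p=1,k=3: acc = 6+4 = 10
p=2,k=0: acc = 10+2 = 12
p=2,k=1: acc = 12+3 = 15
p=2,k=2: acc = 15+4 = 19
p=2,k=3: acc = 19+5 = 24
p=3,k=0: acc = 24+3 = 27
p=3,k=1: acc = 27+4 = 31
p=3,k=2: acc = 31+5 = 36
p=3,k=3: acc = 36+6 = 42

42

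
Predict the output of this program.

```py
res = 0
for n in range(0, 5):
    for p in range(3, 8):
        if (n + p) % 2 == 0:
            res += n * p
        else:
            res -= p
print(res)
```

55

n=0,p=3: odd sum, res = 0-3 = -3
n=0,p=4: even sum, res = (-3)+0 = -3
n=0,p=5: odd sum, res = (-3)-5 = -8
n=0,p=6: even sum, res = (-8)+0 = -8
n=0,p=7: odd sum, res = (-8)-7 = -15
n=1,p=3: even sum, res = (-15)+3 = -12
n=1,p=4: odd sum, res = (-12)-4 = -16
n=1,p=5: even sum, res = (-16)+5 = -11
n=1,p=6: odd sum, res = (-11)-6 = -17
n=1,p=7: even sum, res = (-17)+7 = -10
n=2,p=3: odd sum, res = (-10)-3 = -13
n=2,p=4: even sum, res = (-13)+8 = -5
n=2,p=5: odd sum, res = (-5)-5 = -10
n=2,p=6: even sum, res = (-10)+12 = 2
n=2,p=7: odd sum, res = 2-7 = -5
n=3,p=3: even sum, res = (-5)+9 = 4
n=3,p=4: odd sum, res = 4-4 = 0
n=3,p=5: even sum, res = 0+15 = 15
n=3,p=6: odd sum, res = 15-6 = 9
n=3,p=7: even sum, res = 9+21 = 30
n=4,p=3: odd sum, res = 30-3 = 27
n=4,p=4: even sum, res = 27+16 = 43
n=4,p=5: odd sum, res = 43-5 = 38
n=4,p=6: even sum, res = 38+24 = 62
n=4,p=7: odd sum, res = 62-7 = 55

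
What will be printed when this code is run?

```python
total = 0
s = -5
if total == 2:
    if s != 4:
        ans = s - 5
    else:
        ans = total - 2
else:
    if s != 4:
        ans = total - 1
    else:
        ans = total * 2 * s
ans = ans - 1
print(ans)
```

-2

total=0, s=-5
total == 2 is False; s != 4 is True
→ ans = total - 1 = -1
ans = (-1)-1 = -2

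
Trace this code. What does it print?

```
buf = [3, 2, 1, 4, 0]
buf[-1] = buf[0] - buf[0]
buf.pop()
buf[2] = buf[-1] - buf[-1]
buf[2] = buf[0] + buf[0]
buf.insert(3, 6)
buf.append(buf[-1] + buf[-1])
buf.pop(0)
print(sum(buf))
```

buf[-1] = buf[0]-buf[0] = 3-3 = 0 → [3, 2, 1, 4, 0]
pop() removes 0 → [3, 2, 1, 4]
buf[2] = buf[-1]-buf[-1] = 4-4 = 0 → [3, 2, 0, 4]
buf[2] = buf[0]+buf[0] = 3+3 = 6 → [3, 2, 6, 4]
insert 6 at 3 → [3, 2, 6, 6, 4]
append buf[-1]+buf[-1] = 4+4 = 8 → [3, 2, 6, 6, 4, 8]
pop(0) removes 3 → [2, 6, 6, 4, 8]
sum = 26

26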